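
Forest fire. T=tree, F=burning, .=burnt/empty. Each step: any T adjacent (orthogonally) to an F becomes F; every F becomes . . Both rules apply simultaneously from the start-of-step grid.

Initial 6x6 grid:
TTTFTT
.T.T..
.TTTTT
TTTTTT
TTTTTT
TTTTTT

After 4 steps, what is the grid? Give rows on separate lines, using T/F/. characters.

Step 1: 3 trees catch fire, 1 burn out
  TTF.FT
  .T.F..
  .TTTTT
  TTTTTT
  TTTTTT
  TTTTTT
Step 2: 3 trees catch fire, 3 burn out
  TF...F
  .T....
  .TTFTT
  TTTTTT
  TTTTTT
  TTTTTT
Step 3: 5 trees catch fire, 3 burn out
  F.....
  .F....
  .TF.FT
  TTTFTT
  TTTTTT
  TTTTTT
Step 4: 5 trees catch fire, 5 burn out
  ......
  ......
  .F...F
  TTF.FT
  TTTFTT
  TTTTTT

......
......
.F...F
TTF.FT
TTTFTT
TTTTTT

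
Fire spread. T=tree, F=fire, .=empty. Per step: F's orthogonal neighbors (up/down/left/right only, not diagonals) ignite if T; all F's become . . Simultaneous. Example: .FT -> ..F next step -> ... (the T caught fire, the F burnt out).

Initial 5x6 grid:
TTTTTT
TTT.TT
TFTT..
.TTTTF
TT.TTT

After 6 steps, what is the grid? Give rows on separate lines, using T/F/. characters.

Step 1: 6 trees catch fire, 2 burn out
  TTTTTT
  TFT.TT
  F.FT..
  .FTTF.
  TT.TTF
Step 2: 8 trees catch fire, 6 burn out
  TFTTTT
  F.F.TT
  ...F..
  ..FF..
  TF.TF.
Step 3: 4 trees catch fire, 8 burn out
  F.FTTT
  ....TT
  ......
  ......
  F..F..
Step 4: 1 trees catch fire, 4 burn out
  ...FTT
  ....TT
  ......
  ......
  ......
Step 5: 1 trees catch fire, 1 burn out
  ....FT
  ....TT
  ......
  ......
  ......
Step 6: 2 trees catch fire, 1 burn out
  .....F
  ....FT
  ......
  ......
  ......

.....F
....FT
......
......
......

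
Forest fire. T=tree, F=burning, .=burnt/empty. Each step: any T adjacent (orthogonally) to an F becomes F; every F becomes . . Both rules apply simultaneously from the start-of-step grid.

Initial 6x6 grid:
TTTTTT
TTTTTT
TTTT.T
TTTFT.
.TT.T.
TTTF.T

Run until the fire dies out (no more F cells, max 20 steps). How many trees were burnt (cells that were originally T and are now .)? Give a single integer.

Step 1: +4 fires, +2 burnt (F count now 4)
Step 2: +6 fires, +4 burnt (F count now 6)
Step 3: +7 fires, +6 burnt (F count now 7)
Step 4: +5 fires, +7 burnt (F count now 5)
Step 5: +4 fires, +5 burnt (F count now 4)
Step 6: +1 fires, +4 burnt (F count now 1)
Step 7: +0 fires, +1 burnt (F count now 0)
Fire out after step 7
Initially T: 28, now '.': 35
Total burnt (originally-T cells now '.'): 27

Answer: 27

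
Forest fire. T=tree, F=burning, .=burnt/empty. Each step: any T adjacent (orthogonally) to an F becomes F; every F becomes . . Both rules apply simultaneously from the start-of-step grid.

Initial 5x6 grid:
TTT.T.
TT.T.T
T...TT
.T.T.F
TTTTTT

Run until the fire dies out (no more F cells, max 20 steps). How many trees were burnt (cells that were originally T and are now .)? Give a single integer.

Step 1: +2 fires, +1 burnt (F count now 2)
Step 2: +3 fires, +2 burnt (F count now 3)
Step 3: +1 fires, +3 burnt (F count now 1)
Step 4: +2 fires, +1 burnt (F count now 2)
Step 5: +1 fires, +2 burnt (F count now 1)
Step 6: +2 fires, +1 burnt (F count now 2)
Step 7: +0 fires, +2 burnt (F count now 0)
Fire out after step 7
Initially T: 19, now '.': 22
Total burnt (originally-T cells now '.'): 11

Answer: 11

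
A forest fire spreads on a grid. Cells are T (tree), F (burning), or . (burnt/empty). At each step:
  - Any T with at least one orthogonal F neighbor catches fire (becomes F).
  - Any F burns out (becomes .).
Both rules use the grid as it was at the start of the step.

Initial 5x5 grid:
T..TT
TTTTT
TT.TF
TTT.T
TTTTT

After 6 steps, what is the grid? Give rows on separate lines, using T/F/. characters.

Step 1: 3 trees catch fire, 1 burn out
  T..TT
  TTTTF
  TT.F.
  TTT.F
  TTTTT
Step 2: 3 trees catch fire, 3 burn out
  T..TF
  TTTF.
  TT...
  TTT..
  TTTTF
Step 3: 3 trees catch fire, 3 burn out
  T..F.
  TTF..
  TT...
  TTT..
  TTTF.
Step 4: 2 trees catch fire, 3 burn out
  T....
  TF...
  TT...
  TTT..
  TTF..
Step 5: 4 trees catch fire, 2 burn out
  T....
  F....
  TF...
  TTF..
  TF...
Step 6: 4 trees catch fire, 4 burn out
  F....
  .....
  F....
  TF...
  F....

F....
.....
F....
TF...
F....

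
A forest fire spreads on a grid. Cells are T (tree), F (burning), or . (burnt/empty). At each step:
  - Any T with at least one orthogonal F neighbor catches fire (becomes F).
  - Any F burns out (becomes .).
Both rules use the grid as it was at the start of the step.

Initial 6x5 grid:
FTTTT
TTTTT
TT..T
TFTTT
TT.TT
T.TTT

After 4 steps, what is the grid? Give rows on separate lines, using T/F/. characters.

Step 1: 6 trees catch fire, 2 burn out
  .FTTT
  FTTTT
  TF..T
  F.FTT
  TF.TT
  T.TTT
Step 2: 5 trees catch fire, 6 burn out
  ..FTT
  .FTTT
  F...T
  ...FT
  F..TT
  T.TTT
Step 3: 5 trees catch fire, 5 burn out
  ...FT
  ..FTT
  ....T
  ....F
  ...FT
  F.TTT
Step 4: 5 trees catch fire, 5 burn out
  ....F
  ...FT
  ....F
  .....
  ....F
  ..TFT

....F
...FT
....F
.....
....F
..TFT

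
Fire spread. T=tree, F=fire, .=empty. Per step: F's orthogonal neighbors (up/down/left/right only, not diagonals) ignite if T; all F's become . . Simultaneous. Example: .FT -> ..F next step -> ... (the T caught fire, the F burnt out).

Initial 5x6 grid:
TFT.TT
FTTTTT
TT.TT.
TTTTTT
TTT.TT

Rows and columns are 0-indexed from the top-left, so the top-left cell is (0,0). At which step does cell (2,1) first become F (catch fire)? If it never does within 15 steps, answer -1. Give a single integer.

Step 1: cell (2,1)='T' (+4 fires, +2 burnt)
Step 2: cell (2,1)='F' (+3 fires, +4 burnt)
  -> target ignites at step 2
Step 3: cell (2,1)='.' (+3 fires, +3 burnt)
Step 4: cell (2,1)='.' (+4 fires, +3 burnt)
Step 5: cell (2,1)='.' (+5 fires, +4 burnt)
Step 6: cell (2,1)='.' (+2 fires, +5 burnt)
Step 7: cell (2,1)='.' (+2 fires, +2 burnt)
Step 8: cell (2,1)='.' (+1 fires, +2 burnt)
Step 9: cell (2,1)='.' (+0 fires, +1 burnt)
  fire out at step 9

2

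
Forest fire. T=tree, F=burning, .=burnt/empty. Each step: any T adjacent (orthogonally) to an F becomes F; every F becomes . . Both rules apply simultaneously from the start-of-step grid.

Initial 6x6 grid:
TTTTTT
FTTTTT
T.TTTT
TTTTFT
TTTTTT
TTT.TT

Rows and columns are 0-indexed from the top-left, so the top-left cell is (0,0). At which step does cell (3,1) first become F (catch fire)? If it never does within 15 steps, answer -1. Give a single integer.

Step 1: cell (3,1)='T' (+7 fires, +2 burnt)
Step 2: cell (3,1)='T' (+10 fires, +7 burnt)
Step 3: cell (3,1)='F' (+9 fires, +10 burnt)
  -> target ignites at step 3
Step 4: cell (3,1)='.' (+5 fires, +9 burnt)
Step 5: cell (3,1)='.' (+1 fires, +5 burnt)
Step 6: cell (3,1)='.' (+0 fires, +1 burnt)
  fire out at step 6

3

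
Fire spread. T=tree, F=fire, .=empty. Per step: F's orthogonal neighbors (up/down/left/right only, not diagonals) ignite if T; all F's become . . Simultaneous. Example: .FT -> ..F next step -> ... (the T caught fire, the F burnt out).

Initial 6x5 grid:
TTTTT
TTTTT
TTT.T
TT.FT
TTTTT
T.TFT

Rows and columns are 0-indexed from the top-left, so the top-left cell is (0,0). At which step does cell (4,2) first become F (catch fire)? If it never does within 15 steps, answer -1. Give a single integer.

Step 1: cell (4,2)='T' (+4 fires, +2 burnt)
Step 2: cell (4,2)='F' (+3 fires, +4 burnt)
  -> target ignites at step 2
Step 3: cell (4,2)='.' (+2 fires, +3 burnt)
Step 4: cell (4,2)='.' (+4 fires, +2 burnt)
Step 5: cell (4,2)='.' (+5 fires, +4 burnt)
Step 6: cell (4,2)='.' (+4 fires, +5 burnt)
Step 7: cell (4,2)='.' (+2 fires, +4 burnt)
Step 8: cell (4,2)='.' (+1 fires, +2 burnt)
Step 9: cell (4,2)='.' (+0 fires, +1 burnt)
  fire out at step 9

2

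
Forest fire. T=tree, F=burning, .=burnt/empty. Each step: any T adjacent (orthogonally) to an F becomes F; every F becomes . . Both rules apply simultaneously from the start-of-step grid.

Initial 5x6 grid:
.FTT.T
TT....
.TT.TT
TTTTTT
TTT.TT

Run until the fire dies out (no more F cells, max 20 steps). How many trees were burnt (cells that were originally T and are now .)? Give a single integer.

Answer: 19

Derivation:
Step 1: +2 fires, +1 burnt (F count now 2)
Step 2: +3 fires, +2 burnt (F count now 3)
Step 3: +2 fires, +3 burnt (F count now 2)
Step 4: +3 fires, +2 burnt (F count now 3)
Step 5: +3 fires, +3 burnt (F count now 3)
Step 6: +1 fires, +3 burnt (F count now 1)
Step 7: +3 fires, +1 burnt (F count now 3)
Step 8: +2 fires, +3 burnt (F count now 2)
Step 9: +0 fires, +2 burnt (F count now 0)
Fire out after step 9
Initially T: 20, now '.': 29
Total burnt (originally-T cells now '.'): 19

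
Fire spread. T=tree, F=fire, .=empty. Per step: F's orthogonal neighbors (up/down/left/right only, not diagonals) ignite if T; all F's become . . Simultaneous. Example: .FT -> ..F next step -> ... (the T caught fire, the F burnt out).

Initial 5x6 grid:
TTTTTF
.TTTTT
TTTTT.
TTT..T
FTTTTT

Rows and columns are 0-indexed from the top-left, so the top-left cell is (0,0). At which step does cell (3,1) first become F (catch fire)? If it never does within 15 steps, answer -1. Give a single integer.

Step 1: cell (3,1)='T' (+4 fires, +2 burnt)
Step 2: cell (3,1)='F' (+5 fires, +4 burnt)
  -> target ignites at step 2
Step 3: cell (3,1)='.' (+6 fires, +5 burnt)
Step 4: cell (3,1)='.' (+6 fires, +6 burnt)
Step 5: cell (3,1)='.' (+2 fires, +6 burnt)
Step 6: cell (3,1)='.' (+1 fires, +2 burnt)
Step 7: cell (3,1)='.' (+0 fires, +1 burnt)
  fire out at step 7

2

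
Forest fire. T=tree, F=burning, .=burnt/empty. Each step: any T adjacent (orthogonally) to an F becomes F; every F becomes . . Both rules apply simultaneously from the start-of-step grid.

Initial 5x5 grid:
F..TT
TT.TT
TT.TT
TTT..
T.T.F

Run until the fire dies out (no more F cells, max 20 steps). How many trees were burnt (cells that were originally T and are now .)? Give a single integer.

Answer: 9

Derivation:
Step 1: +1 fires, +2 burnt (F count now 1)
Step 2: +2 fires, +1 burnt (F count now 2)
Step 3: +2 fires, +2 burnt (F count now 2)
Step 4: +2 fires, +2 burnt (F count now 2)
Step 5: +1 fires, +2 burnt (F count now 1)
Step 6: +1 fires, +1 burnt (F count now 1)
Step 7: +0 fires, +1 burnt (F count now 0)
Fire out after step 7
Initially T: 15, now '.': 19
Total burnt (originally-T cells now '.'): 9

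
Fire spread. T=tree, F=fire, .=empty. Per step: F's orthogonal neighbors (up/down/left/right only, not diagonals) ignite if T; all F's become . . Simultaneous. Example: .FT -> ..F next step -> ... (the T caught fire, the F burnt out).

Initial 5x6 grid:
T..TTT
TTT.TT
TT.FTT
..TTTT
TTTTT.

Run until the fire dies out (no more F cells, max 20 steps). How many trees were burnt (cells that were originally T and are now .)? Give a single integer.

Answer: 16

Derivation:
Step 1: +2 fires, +1 burnt (F count now 2)
Step 2: +5 fires, +2 burnt (F count now 5)
Step 3: +5 fires, +5 burnt (F count now 5)
Step 4: +3 fires, +5 burnt (F count now 3)
Step 5: +1 fires, +3 burnt (F count now 1)
Step 6: +0 fires, +1 burnt (F count now 0)
Fire out after step 6
Initially T: 22, now '.': 24
Total burnt (originally-T cells now '.'): 16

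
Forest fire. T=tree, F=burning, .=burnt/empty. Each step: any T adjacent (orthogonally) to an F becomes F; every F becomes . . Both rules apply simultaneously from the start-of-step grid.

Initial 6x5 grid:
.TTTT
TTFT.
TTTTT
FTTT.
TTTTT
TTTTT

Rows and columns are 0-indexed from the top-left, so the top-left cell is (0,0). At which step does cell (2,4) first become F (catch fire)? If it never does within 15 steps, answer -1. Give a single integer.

Step 1: cell (2,4)='T' (+7 fires, +2 burnt)
Step 2: cell (2,4)='T' (+8 fires, +7 burnt)
Step 3: cell (2,4)='F' (+5 fires, +8 burnt)
  -> target ignites at step 3
Step 4: cell (2,4)='.' (+2 fires, +5 burnt)
Step 5: cell (2,4)='.' (+2 fires, +2 burnt)
Step 6: cell (2,4)='.' (+1 fires, +2 burnt)
Step 7: cell (2,4)='.' (+0 fires, +1 burnt)
  fire out at step 7

3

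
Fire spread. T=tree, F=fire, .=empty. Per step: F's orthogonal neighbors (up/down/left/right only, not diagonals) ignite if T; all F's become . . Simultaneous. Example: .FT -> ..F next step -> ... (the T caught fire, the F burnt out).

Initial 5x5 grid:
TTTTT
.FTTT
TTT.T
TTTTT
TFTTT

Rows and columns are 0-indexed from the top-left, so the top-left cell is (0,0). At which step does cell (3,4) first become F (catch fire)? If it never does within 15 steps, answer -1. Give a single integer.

Step 1: cell (3,4)='T' (+6 fires, +2 burnt)
Step 2: cell (3,4)='T' (+8 fires, +6 burnt)
Step 3: cell (3,4)='T' (+4 fires, +8 burnt)
Step 4: cell (3,4)='F' (+3 fires, +4 burnt)
  -> target ignites at step 4
Step 5: cell (3,4)='.' (+0 fires, +3 burnt)
  fire out at step 5

4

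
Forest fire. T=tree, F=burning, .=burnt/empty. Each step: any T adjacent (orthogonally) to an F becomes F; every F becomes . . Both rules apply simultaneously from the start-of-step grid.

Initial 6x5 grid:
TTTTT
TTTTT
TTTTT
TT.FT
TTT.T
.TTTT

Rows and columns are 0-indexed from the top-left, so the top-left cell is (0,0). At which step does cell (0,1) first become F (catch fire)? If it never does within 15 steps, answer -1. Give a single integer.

Step 1: cell (0,1)='T' (+2 fires, +1 burnt)
Step 2: cell (0,1)='T' (+4 fires, +2 burnt)
Step 3: cell (0,1)='T' (+5 fires, +4 burnt)
Step 4: cell (0,1)='T' (+6 fires, +5 burnt)
Step 5: cell (0,1)='F' (+5 fires, +6 burnt)
  -> target ignites at step 5
Step 6: cell (0,1)='.' (+4 fires, +5 burnt)
Step 7: cell (0,1)='.' (+0 fires, +4 burnt)
  fire out at step 7

5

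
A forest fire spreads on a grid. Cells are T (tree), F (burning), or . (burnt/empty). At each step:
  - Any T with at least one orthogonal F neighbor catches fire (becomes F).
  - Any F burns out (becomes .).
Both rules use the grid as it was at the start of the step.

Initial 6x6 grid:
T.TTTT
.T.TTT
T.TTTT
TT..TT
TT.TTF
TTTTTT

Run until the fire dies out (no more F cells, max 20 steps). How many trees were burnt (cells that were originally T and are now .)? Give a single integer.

Answer: 26

Derivation:
Step 1: +3 fires, +1 burnt (F count now 3)
Step 2: +4 fires, +3 burnt (F count now 4)
Step 3: +3 fires, +4 burnt (F count now 3)
Step 4: +4 fires, +3 burnt (F count now 4)
Step 5: +4 fires, +4 burnt (F count now 4)
Step 6: +3 fires, +4 burnt (F count now 3)
Step 7: +3 fires, +3 burnt (F count now 3)
Step 8: +1 fires, +3 burnt (F count now 1)
Step 9: +1 fires, +1 burnt (F count now 1)
Step 10: +0 fires, +1 burnt (F count now 0)
Fire out after step 10
Initially T: 28, now '.': 34
Total burnt (originally-T cells now '.'): 26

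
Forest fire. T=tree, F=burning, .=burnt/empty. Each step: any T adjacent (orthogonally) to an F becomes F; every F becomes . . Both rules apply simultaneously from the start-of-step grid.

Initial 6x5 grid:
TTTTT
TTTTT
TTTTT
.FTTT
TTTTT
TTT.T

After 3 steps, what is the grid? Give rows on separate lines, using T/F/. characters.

Step 1: 3 trees catch fire, 1 burn out
  TTTTT
  TTTTT
  TFTTT
  ..FTT
  TFTTT
  TTT.T
Step 2: 7 trees catch fire, 3 burn out
  TTTTT
  TFTTT
  F.FTT
  ...FT
  F.FTT
  TFT.T
Step 3: 8 trees catch fire, 7 burn out
  TFTTT
  F.FTT
  ...FT
  ....F
  ...FT
  F.F.T

TFTTT
F.FTT
...FT
....F
...FT
F.F.T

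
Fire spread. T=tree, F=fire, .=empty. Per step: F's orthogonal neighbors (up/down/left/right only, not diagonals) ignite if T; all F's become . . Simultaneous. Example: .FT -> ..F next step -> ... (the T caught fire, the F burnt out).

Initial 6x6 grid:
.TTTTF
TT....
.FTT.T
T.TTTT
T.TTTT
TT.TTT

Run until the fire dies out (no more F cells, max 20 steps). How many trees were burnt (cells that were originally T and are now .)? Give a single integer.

Step 1: +3 fires, +2 burnt (F count now 3)
Step 2: +5 fires, +3 burnt (F count now 5)
Step 3: +3 fires, +5 burnt (F count now 3)
Step 4: +2 fires, +3 burnt (F count now 2)
Step 5: +3 fires, +2 burnt (F count now 3)
Step 6: +3 fires, +3 burnt (F count now 3)
Step 7: +1 fires, +3 burnt (F count now 1)
Step 8: +0 fires, +1 burnt (F count now 0)
Fire out after step 8
Initially T: 24, now '.': 32
Total burnt (originally-T cells now '.'): 20

Answer: 20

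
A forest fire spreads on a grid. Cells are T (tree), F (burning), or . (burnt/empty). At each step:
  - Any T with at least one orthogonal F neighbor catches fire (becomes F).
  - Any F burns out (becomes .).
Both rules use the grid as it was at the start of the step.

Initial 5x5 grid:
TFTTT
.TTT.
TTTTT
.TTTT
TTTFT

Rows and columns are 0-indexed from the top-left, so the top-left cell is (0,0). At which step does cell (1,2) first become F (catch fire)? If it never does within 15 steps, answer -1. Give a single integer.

Step 1: cell (1,2)='T' (+6 fires, +2 burnt)
Step 2: cell (1,2)='F' (+7 fires, +6 burnt)
  -> target ignites at step 2
Step 3: cell (1,2)='.' (+7 fires, +7 burnt)
Step 4: cell (1,2)='.' (+0 fires, +7 burnt)
  fire out at step 4

2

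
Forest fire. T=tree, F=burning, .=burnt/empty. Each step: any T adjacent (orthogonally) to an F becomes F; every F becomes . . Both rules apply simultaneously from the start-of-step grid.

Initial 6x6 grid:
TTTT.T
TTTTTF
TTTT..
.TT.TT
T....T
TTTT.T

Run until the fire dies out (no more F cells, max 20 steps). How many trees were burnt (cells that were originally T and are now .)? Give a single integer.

Answer: 16

Derivation:
Step 1: +2 fires, +1 burnt (F count now 2)
Step 2: +1 fires, +2 burnt (F count now 1)
Step 3: +3 fires, +1 burnt (F count now 3)
Step 4: +3 fires, +3 burnt (F count now 3)
Step 5: +4 fires, +3 burnt (F count now 4)
Step 6: +3 fires, +4 burnt (F count now 3)
Step 7: +0 fires, +3 burnt (F count now 0)
Fire out after step 7
Initially T: 25, now '.': 27
Total burnt (originally-T cells now '.'): 16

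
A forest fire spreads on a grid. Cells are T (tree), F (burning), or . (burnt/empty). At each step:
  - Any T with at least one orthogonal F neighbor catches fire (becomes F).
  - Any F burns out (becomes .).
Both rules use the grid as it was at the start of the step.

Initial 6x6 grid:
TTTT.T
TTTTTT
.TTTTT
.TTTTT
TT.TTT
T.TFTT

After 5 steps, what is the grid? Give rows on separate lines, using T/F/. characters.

Step 1: 3 trees catch fire, 1 burn out
  TTTT.T
  TTTTTT
  .TTTTT
  .TTTTT
  TT.FTT
  T.F.FT
Step 2: 3 trees catch fire, 3 burn out
  TTTT.T
  TTTTTT
  .TTTTT
  .TTFTT
  TT..FT
  T....F
Step 3: 4 trees catch fire, 3 burn out
  TTTT.T
  TTTTTT
  .TTFTT
  .TF.FT
  TT...F
  T.....
Step 4: 5 trees catch fire, 4 burn out
  TTTT.T
  TTTFTT
  .TF.FT
  .F...F
  TT....
  T.....
Step 5: 6 trees catch fire, 5 burn out
  TTTF.T
  TTF.FT
  .F...F
  ......
  TF....
  T.....

TTTF.T
TTF.FT
.F...F
......
TF....
T.....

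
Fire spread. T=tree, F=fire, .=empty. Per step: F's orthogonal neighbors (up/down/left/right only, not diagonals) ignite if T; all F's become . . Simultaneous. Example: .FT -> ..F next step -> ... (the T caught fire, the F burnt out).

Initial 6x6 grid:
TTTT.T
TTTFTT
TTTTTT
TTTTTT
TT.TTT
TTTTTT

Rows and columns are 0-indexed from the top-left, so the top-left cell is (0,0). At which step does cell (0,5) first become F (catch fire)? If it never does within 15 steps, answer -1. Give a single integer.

Step 1: cell (0,5)='T' (+4 fires, +1 burnt)
Step 2: cell (0,5)='T' (+6 fires, +4 burnt)
Step 3: cell (0,5)='F' (+8 fires, +6 burnt)
  -> target ignites at step 3
Step 4: cell (0,5)='.' (+6 fires, +8 burnt)
Step 5: cell (0,5)='.' (+5 fires, +6 burnt)
Step 6: cell (0,5)='.' (+3 fires, +5 burnt)
Step 7: cell (0,5)='.' (+1 fires, +3 burnt)
Step 8: cell (0,5)='.' (+0 fires, +1 burnt)
  fire out at step 8

3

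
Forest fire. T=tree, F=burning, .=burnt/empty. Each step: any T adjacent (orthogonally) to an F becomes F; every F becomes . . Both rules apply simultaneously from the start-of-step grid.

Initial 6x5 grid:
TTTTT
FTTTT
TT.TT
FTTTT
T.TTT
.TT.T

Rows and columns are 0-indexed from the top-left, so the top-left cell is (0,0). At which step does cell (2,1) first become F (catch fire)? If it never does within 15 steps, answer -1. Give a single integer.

Step 1: cell (2,1)='T' (+5 fires, +2 burnt)
Step 2: cell (2,1)='F' (+4 fires, +5 burnt)
  -> target ignites at step 2
Step 3: cell (2,1)='.' (+4 fires, +4 burnt)
Step 4: cell (2,1)='.' (+6 fires, +4 burnt)
Step 5: cell (2,1)='.' (+4 fires, +6 burnt)
Step 6: cell (2,1)='.' (+1 fires, +4 burnt)
Step 7: cell (2,1)='.' (+0 fires, +1 burnt)
  fire out at step 7

2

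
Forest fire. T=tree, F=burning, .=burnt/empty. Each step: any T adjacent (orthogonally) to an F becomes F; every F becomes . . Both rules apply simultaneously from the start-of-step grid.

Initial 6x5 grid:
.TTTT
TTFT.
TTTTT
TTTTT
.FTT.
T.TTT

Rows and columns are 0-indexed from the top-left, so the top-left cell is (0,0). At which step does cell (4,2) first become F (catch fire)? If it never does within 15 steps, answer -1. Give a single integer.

Step 1: cell (4,2)='F' (+6 fires, +2 burnt)
  -> target ignites at step 1
Step 2: cell (4,2)='.' (+9 fires, +6 burnt)
Step 3: cell (4,2)='.' (+5 fires, +9 burnt)
Step 4: cell (4,2)='.' (+2 fires, +5 burnt)
Step 5: cell (4,2)='.' (+0 fires, +2 burnt)
  fire out at step 5

1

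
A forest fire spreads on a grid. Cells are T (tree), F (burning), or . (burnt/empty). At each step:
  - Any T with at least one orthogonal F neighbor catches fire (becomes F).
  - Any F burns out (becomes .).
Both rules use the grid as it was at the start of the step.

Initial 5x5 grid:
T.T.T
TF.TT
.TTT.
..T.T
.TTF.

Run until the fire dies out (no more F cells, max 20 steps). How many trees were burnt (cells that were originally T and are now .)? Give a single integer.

Answer: 11

Derivation:
Step 1: +3 fires, +2 burnt (F count now 3)
Step 2: +4 fires, +3 burnt (F count now 4)
Step 3: +1 fires, +4 burnt (F count now 1)
Step 4: +1 fires, +1 burnt (F count now 1)
Step 5: +1 fires, +1 burnt (F count now 1)
Step 6: +1 fires, +1 burnt (F count now 1)
Step 7: +0 fires, +1 burnt (F count now 0)
Fire out after step 7
Initially T: 13, now '.': 23
Total burnt (originally-T cells now '.'): 11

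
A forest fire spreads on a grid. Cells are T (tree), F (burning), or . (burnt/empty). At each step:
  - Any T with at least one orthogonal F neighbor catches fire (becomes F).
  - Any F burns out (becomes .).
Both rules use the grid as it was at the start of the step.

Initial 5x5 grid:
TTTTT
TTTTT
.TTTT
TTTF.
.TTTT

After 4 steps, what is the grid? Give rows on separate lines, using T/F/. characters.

Step 1: 3 trees catch fire, 1 burn out
  TTTTT
  TTTTT
  .TTFT
  TTF..
  .TTFT
Step 2: 6 trees catch fire, 3 burn out
  TTTTT
  TTTFT
  .TF.F
  TF...
  .TF.F
Step 3: 6 trees catch fire, 6 burn out
  TTTFT
  TTF.F
  .F...
  F....
  .F...
Step 4: 3 trees catch fire, 6 burn out
  TTF.F
  TF...
  .....
  .....
  .....

TTF.F
TF...
.....
.....
.....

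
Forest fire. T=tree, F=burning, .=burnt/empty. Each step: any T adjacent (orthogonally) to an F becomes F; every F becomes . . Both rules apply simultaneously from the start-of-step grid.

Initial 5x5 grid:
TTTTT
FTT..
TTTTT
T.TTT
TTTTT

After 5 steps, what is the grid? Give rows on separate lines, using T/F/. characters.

Step 1: 3 trees catch fire, 1 burn out
  FTTTT
  .FT..
  FTTTT
  T.TTT
  TTTTT
Step 2: 4 trees catch fire, 3 burn out
  .FTTT
  ..F..
  .FTTT
  F.TTT
  TTTTT
Step 3: 3 trees catch fire, 4 burn out
  ..FTT
  .....
  ..FTT
  ..TTT
  FTTTT
Step 4: 4 trees catch fire, 3 burn out
  ...FT
  .....
  ...FT
  ..FTT
  .FTTT
Step 5: 4 trees catch fire, 4 burn out
  ....F
  .....
  ....F
  ...FT
  ..FTT

....F
.....
....F
...FT
..FTT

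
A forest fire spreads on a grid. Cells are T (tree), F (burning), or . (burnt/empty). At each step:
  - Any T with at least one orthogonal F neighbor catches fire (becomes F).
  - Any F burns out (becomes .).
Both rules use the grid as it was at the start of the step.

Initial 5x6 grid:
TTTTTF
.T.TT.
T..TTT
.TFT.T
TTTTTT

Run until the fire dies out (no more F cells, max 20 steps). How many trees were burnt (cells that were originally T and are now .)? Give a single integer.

Step 1: +4 fires, +2 burnt (F count now 4)
Step 2: +5 fires, +4 burnt (F count now 5)
Step 3: +5 fires, +5 burnt (F count now 5)
Step 4: +3 fires, +5 burnt (F count now 3)
Step 5: +3 fires, +3 burnt (F count now 3)
Step 6: +0 fires, +3 burnt (F count now 0)
Fire out after step 6
Initially T: 21, now '.': 29
Total burnt (originally-T cells now '.'): 20

Answer: 20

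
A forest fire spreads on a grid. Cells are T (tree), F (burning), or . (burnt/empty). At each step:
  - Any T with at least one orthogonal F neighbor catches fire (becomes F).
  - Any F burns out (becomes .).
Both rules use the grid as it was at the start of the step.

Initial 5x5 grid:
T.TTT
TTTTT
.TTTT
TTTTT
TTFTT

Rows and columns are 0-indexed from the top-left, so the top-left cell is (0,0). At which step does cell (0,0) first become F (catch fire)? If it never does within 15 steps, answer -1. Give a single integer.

Step 1: cell (0,0)='T' (+3 fires, +1 burnt)
Step 2: cell (0,0)='T' (+5 fires, +3 burnt)
Step 3: cell (0,0)='T' (+5 fires, +5 burnt)
Step 4: cell (0,0)='T' (+4 fires, +5 burnt)
Step 5: cell (0,0)='T' (+3 fires, +4 burnt)
Step 6: cell (0,0)='F' (+2 fires, +3 burnt)
  -> target ignites at step 6
Step 7: cell (0,0)='.' (+0 fires, +2 burnt)
  fire out at step 7

6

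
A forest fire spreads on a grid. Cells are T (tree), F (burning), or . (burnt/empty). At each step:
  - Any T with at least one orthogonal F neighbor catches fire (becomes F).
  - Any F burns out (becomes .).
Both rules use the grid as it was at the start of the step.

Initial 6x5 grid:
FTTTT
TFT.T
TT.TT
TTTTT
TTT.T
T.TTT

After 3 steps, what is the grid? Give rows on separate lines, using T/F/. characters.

Step 1: 4 trees catch fire, 2 burn out
  .FTTT
  F.F.T
  TF.TT
  TTTTT
  TTT.T
  T.TTT
Step 2: 3 trees catch fire, 4 burn out
  ..FTT
  ....T
  F..TT
  TFTTT
  TTT.T
  T.TTT
Step 3: 4 trees catch fire, 3 burn out
  ...FT
  ....T
  ...TT
  F.FTT
  TFT.T
  T.TTT

...FT
....T
...TT
F.FTT
TFT.T
T.TTT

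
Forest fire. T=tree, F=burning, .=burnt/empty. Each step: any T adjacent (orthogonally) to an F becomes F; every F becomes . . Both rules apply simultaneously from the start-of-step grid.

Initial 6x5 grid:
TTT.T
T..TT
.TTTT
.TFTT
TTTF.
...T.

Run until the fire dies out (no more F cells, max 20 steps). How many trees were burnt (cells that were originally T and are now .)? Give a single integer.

Answer: 14

Derivation:
Step 1: +5 fires, +2 burnt (F count now 5)
Step 2: +4 fires, +5 burnt (F count now 4)
Step 3: +3 fires, +4 burnt (F count now 3)
Step 4: +1 fires, +3 burnt (F count now 1)
Step 5: +1 fires, +1 burnt (F count now 1)
Step 6: +0 fires, +1 burnt (F count now 0)
Fire out after step 6
Initially T: 18, now '.': 26
Total burnt (originally-T cells now '.'): 14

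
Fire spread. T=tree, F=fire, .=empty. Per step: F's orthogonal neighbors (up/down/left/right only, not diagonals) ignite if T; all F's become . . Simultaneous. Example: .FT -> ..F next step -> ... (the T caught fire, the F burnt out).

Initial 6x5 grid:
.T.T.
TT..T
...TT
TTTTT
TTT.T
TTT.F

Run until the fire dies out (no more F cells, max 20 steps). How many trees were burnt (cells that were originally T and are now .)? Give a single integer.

Answer: 15

Derivation:
Step 1: +1 fires, +1 burnt (F count now 1)
Step 2: +1 fires, +1 burnt (F count now 1)
Step 3: +2 fires, +1 burnt (F count now 2)
Step 4: +3 fires, +2 burnt (F count now 3)
Step 5: +2 fires, +3 burnt (F count now 2)
Step 6: +3 fires, +2 burnt (F count now 3)
Step 7: +2 fires, +3 burnt (F count now 2)
Step 8: +1 fires, +2 burnt (F count now 1)
Step 9: +0 fires, +1 burnt (F count now 0)
Fire out after step 9
Initially T: 19, now '.': 26
Total burnt (originally-T cells now '.'): 15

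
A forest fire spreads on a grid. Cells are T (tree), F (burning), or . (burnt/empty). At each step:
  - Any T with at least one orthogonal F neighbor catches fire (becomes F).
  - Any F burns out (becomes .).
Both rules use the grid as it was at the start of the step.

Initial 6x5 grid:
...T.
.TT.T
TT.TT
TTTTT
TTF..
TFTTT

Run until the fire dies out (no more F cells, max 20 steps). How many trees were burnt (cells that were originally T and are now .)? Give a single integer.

Answer: 18

Derivation:
Step 1: +4 fires, +2 burnt (F count now 4)
Step 2: +4 fires, +4 burnt (F count now 4)
Step 3: +5 fires, +4 burnt (F count now 5)
Step 4: +3 fires, +5 burnt (F count now 3)
Step 5: +2 fires, +3 burnt (F count now 2)
Step 6: +0 fires, +2 burnt (F count now 0)
Fire out after step 6
Initially T: 19, now '.': 29
Total burnt (originally-T cells now '.'): 18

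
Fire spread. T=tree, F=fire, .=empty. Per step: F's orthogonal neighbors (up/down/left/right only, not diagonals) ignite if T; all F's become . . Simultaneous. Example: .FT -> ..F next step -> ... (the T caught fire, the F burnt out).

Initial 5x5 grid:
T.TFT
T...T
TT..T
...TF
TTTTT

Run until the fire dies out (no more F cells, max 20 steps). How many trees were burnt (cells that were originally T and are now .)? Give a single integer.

Step 1: +5 fires, +2 burnt (F count now 5)
Step 2: +2 fires, +5 burnt (F count now 2)
Step 3: +1 fires, +2 burnt (F count now 1)
Step 4: +1 fires, +1 burnt (F count now 1)
Step 5: +1 fires, +1 burnt (F count now 1)
Step 6: +0 fires, +1 burnt (F count now 0)
Fire out after step 6
Initially T: 14, now '.': 21
Total burnt (originally-T cells now '.'): 10

Answer: 10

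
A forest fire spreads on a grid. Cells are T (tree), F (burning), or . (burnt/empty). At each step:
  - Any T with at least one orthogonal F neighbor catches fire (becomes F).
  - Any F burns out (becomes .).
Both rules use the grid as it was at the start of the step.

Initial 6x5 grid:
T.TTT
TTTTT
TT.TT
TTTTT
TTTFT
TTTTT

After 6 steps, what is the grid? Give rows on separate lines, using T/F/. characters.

Step 1: 4 trees catch fire, 1 burn out
  T.TTT
  TTTTT
  TT.TT
  TTTFT
  TTF.F
  TTTFT
Step 2: 6 trees catch fire, 4 burn out
  T.TTT
  TTTTT
  TT.FT
  TTF.F
  TF...
  TTF.F
Step 3: 5 trees catch fire, 6 burn out
  T.TTT
  TTTFT
  TT..F
  TF...
  F....
  TF...
Step 4: 6 trees catch fire, 5 burn out
  T.TFT
  TTF.F
  TF...
  F....
  .....
  F....
Step 5: 4 trees catch fire, 6 burn out
  T.F.F
  TF...
  F....
  .....
  .....
  .....
Step 6: 1 trees catch fire, 4 burn out
  T....
  F....
  .....
  .....
  .....
  .....

T....
F....
.....
.....
.....
.....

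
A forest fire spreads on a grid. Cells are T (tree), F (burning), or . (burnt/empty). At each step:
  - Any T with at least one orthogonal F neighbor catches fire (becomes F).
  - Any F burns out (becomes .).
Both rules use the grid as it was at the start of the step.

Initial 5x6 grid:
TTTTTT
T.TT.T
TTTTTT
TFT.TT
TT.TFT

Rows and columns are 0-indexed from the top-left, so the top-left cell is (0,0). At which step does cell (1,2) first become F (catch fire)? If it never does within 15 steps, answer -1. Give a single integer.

Step 1: cell (1,2)='T' (+7 fires, +2 burnt)
Step 2: cell (1,2)='T' (+5 fires, +7 burnt)
Step 3: cell (1,2)='F' (+4 fires, +5 burnt)
  -> target ignites at step 3
Step 4: cell (1,2)='.' (+4 fires, +4 burnt)
Step 5: cell (1,2)='.' (+3 fires, +4 burnt)
Step 6: cell (1,2)='.' (+1 fires, +3 burnt)
Step 7: cell (1,2)='.' (+0 fires, +1 burnt)
  fire out at step 7

3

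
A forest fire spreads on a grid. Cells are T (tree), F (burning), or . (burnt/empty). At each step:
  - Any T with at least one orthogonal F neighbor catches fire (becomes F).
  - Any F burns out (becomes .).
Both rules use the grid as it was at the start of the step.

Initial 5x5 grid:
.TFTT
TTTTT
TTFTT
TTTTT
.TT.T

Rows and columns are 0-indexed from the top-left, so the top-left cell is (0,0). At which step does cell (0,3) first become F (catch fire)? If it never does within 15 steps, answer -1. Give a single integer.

Step 1: cell (0,3)='F' (+6 fires, +2 burnt)
  -> target ignites at step 1
Step 2: cell (0,3)='.' (+8 fires, +6 burnt)
Step 3: cell (0,3)='.' (+5 fires, +8 burnt)
Step 4: cell (0,3)='.' (+1 fires, +5 burnt)
Step 5: cell (0,3)='.' (+0 fires, +1 burnt)
  fire out at step 5

1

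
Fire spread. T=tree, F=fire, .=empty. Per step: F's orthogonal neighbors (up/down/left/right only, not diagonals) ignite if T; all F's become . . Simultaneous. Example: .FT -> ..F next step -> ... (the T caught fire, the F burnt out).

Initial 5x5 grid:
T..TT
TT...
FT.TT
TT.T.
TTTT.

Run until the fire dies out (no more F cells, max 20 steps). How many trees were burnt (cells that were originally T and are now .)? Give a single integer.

Answer: 13

Derivation:
Step 1: +3 fires, +1 burnt (F count now 3)
Step 2: +4 fires, +3 burnt (F count now 4)
Step 3: +1 fires, +4 burnt (F count now 1)
Step 4: +1 fires, +1 burnt (F count now 1)
Step 5: +1 fires, +1 burnt (F count now 1)
Step 6: +1 fires, +1 burnt (F count now 1)
Step 7: +1 fires, +1 burnt (F count now 1)
Step 8: +1 fires, +1 burnt (F count now 1)
Step 9: +0 fires, +1 burnt (F count now 0)
Fire out after step 9
Initially T: 15, now '.': 23
Total burnt (originally-T cells now '.'): 13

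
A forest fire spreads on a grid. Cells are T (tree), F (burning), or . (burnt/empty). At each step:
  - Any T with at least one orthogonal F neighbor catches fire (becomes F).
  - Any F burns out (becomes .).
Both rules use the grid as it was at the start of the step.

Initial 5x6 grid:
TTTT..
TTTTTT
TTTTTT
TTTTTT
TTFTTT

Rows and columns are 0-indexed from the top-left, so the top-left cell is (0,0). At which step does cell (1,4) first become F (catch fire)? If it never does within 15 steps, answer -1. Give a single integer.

Step 1: cell (1,4)='T' (+3 fires, +1 burnt)
Step 2: cell (1,4)='T' (+5 fires, +3 burnt)
Step 3: cell (1,4)='T' (+6 fires, +5 burnt)
Step 4: cell (1,4)='T' (+6 fires, +6 burnt)
Step 5: cell (1,4)='F' (+5 fires, +6 burnt)
  -> target ignites at step 5
Step 6: cell (1,4)='.' (+2 fires, +5 burnt)
Step 7: cell (1,4)='.' (+0 fires, +2 burnt)
  fire out at step 7

5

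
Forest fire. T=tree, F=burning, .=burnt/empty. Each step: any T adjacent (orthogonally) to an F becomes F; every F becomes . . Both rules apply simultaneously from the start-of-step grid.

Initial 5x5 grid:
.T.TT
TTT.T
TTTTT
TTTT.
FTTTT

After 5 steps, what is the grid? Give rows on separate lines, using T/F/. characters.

Step 1: 2 trees catch fire, 1 burn out
  .T.TT
  TTT.T
  TTTTT
  FTTT.
  .FTTT
Step 2: 3 trees catch fire, 2 burn out
  .T.TT
  TTT.T
  FTTTT
  .FTT.
  ..FTT
Step 3: 4 trees catch fire, 3 burn out
  .T.TT
  FTT.T
  .FTTT
  ..FT.
  ...FT
Step 4: 4 trees catch fire, 4 burn out
  .T.TT
  .FT.T
  ..FTT
  ...F.
  ....F
Step 5: 3 trees catch fire, 4 burn out
  .F.TT
  ..F.T
  ...FT
  .....
  .....

.F.TT
..F.T
...FT
.....
.....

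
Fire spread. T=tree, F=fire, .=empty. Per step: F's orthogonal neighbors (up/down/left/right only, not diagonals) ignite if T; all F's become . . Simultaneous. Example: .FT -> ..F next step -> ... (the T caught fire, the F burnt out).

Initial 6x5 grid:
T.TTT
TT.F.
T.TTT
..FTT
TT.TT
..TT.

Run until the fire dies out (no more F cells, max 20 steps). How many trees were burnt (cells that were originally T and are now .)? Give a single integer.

Answer: 12

Derivation:
Step 1: +4 fires, +2 burnt (F count now 4)
Step 2: +5 fires, +4 burnt (F count now 5)
Step 3: +2 fires, +5 burnt (F count now 2)
Step 4: +1 fires, +2 burnt (F count now 1)
Step 5: +0 fires, +1 burnt (F count now 0)
Fire out after step 5
Initially T: 18, now '.': 24
Total burnt (originally-T cells now '.'): 12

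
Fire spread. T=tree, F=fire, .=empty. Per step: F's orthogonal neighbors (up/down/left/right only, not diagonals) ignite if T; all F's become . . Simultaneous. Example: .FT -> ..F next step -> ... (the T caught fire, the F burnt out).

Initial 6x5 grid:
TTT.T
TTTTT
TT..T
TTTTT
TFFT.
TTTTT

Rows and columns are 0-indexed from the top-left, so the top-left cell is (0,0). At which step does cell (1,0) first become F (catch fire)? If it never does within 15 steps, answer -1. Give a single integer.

Step 1: cell (1,0)='T' (+6 fires, +2 burnt)
Step 2: cell (1,0)='T' (+5 fires, +6 burnt)
Step 3: cell (1,0)='T' (+4 fires, +5 burnt)
Step 4: cell (1,0)='F' (+4 fires, +4 burnt)
  -> target ignites at step 4
Step 5: cell (1,0)='.' (+4 fires, +4 burnt)
Step 6: cell (1,0)='.' (+1 fires, +4 burnt)
Step 7: cell (1,0)='.' (+0 fires, +1 burnt)
  fire out at step 7

4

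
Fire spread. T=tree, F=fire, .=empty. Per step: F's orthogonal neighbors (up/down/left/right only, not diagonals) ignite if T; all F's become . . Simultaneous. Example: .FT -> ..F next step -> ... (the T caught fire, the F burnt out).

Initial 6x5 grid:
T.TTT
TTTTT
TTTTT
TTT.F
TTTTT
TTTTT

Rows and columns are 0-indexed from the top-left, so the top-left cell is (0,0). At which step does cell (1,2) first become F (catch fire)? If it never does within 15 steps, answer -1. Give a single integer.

Step 1: cell (1,2)='T' (+2 fires, +1 burnt)
Step 2: cell (1,2)='T' (+4 fires, +2 burnt)
Step 3: cell (1,2)='T' (+5 fires, +4 burnt)
Step 4: cell (1,2)='F' (+6 fires, +5 burnt)
  -> target ignites at step 4
Step 5: cell (1,2)='.' (+6 fires, +6 burnt)
Step 6: cell (1,2)='.' (+3 fires, +6 burnt)
Step 7: cell (1,2)='.' (+1 fires, +3 burnt)
Step 8: cell (1,2)='.' (+0 fires, +1 burnt)
  fire out at step 8

4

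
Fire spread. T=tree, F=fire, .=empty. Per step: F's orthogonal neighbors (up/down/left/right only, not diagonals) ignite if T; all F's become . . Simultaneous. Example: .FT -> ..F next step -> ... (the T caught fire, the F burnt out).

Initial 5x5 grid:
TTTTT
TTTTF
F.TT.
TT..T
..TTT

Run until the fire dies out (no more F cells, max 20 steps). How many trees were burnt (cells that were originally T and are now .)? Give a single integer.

Step 1: +4 fires, +2 burnt (F count now 4)
Step 2: +6 fires, +4 burnt (F count now 6)
Step 3: +3 fires, +6 burnt (F count now 3)
Step 4: +0 fires, +3 burnt (F count now 0)
Fire out after step 4
Initially T: 17, now '.': 21
Total burnt (originally-T cells now '.'): 13

Answer: 13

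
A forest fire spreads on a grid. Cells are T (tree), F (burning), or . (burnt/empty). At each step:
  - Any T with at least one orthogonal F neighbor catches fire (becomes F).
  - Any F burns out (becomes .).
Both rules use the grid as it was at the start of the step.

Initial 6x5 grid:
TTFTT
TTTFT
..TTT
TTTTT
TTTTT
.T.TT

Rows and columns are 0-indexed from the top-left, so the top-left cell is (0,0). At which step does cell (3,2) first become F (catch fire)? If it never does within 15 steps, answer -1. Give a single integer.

Step 1: cell (3,2)='T' (+5 fires, +2 burnt)
Step 2: cell (3,2)='T' (+6 fires, +5 burnt)
Step 3: cell (3,2)='F' (+4 fires, +6 burnt)
  -> target ignites at step 3
Step 4: cell (3,2)='.' (+4 fires, +4 burnt)
Step 5: cell (3,2)='.' (+3 fires, +4 burnt)
Step 6: cell (3,2)='.' (+2 fires, +3 burnt)
Step 7: cell (3,2)='.' (+0 fires, +2 burnt)
  fire out at step 7

3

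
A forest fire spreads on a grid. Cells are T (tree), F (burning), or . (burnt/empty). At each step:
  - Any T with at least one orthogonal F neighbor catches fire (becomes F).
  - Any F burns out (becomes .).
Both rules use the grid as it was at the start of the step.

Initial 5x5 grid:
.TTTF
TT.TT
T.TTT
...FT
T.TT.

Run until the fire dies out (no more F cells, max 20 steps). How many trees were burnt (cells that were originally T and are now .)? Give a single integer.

Answer: 14

Derivation:
Step 1: +5 fires, +2 burnt (F count now 5)
Step 2: +5 fires, +5 burnt (F count now 5)
Step 3: +1 fires, +5 burnt (F count now 1)
Step 4: +1 fires, +1 burnt (F count now 1)
Step 5: +1 fires, +1 burnt (F count now 1)
Step 6: +1 fires, +1 burnt (F count now 1)
Step 7: +0 fires, +1 burnt (F count now 0)
Fire out after step 7
Initially T: 15, now '.': 24
Total burnt (originally-T cells now '.'): 14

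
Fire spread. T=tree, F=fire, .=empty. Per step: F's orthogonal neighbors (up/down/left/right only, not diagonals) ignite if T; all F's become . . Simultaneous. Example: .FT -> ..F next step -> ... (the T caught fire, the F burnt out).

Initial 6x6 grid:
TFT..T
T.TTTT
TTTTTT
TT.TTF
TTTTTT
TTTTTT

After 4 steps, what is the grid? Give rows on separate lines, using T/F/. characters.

Step 1: 5 trees catch fire, 2 burn out
  F.F..T
  T.TTTT
  TTTTTF
  TT.TF.
  TTTTTF
  TTTTTT
Step 2: 7 trees catch fire, 5 burn out
  .....T
  F.FTTF
  TTTTF.
  TT.F..
  TTTTF.
  TTTTTF
Step 3: 8 trees catch fire, 7 burn out
  .....F
  ...FF.
  FTFF..
  TT....
  TTTF..
  TTTTF.
Step 4: 4 trees catch fire, 8 burn out
  ......
  ......
  .F....
  FT....
  TTF...
  TTTF..

......
......
.F....
FT....
TTF...
TTTF..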